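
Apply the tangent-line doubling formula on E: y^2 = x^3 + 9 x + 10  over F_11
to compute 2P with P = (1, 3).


Doubling: s = (3 x1^2 + a) / (2 y1)
s = (3*1^2 + 9) / (2*3) mod 11 = 2
x3 = s^2 - 2 x1 mod 11 = 2^2 - 2*1 = 2
y3 = s (x1 - x3) - y1 mod 11 = 2 * (1 - 2) - 3 = 6

2P = (2, 6)


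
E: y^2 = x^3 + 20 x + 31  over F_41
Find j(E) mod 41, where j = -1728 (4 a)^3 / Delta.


Delta = -16(4 a^3 + 27 b^2) mod 41 = 22
-1728 * (4 a)^3 = -1728 * (4*20)^3 mod 41 = 7
j = 7 * 22^(-1) mod 41 = 32

j = 32 (mod 41)


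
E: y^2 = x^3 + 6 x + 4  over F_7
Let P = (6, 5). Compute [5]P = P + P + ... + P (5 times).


k = 5 = 101_2 (binary, LSB first: 101)
Double-and-add from P = (6, 5):
  bit 0 = 1: acc = O + (6, 5) = (6, 5)
  bit 1 = 0: acc unchanged = (6, 5)
  bit 2 = 1: acc = (6, 5) + (0, 2) = (3, 0)

5P = (3, 0)


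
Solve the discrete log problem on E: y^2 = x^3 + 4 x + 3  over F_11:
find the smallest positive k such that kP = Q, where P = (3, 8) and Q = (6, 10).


Enumerate multiples of P until we hit Q = (6, 10):
  1P = (3, 8)
  2P = (10, 8)
  3P = (9, 3)
  4P = (0, 6)
  5P = (6, 1)
  6P = (5, 4)
  7P = (7, 0)
  8P = (5, 7)
  9P = (6, 10)
Match found at i = 9.

k = 9


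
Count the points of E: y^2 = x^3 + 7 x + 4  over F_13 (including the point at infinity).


For each x in F_13, count y with y^2 = x^3 + 7 x + 4 mod 13:
  x = 0: RHS = 4, y in [2, 11]  -> 2 point(s)
  x = 1: RHS = 12, y in [5, 8]  -> 2 point(s)
  x = 2: RHS = 0, y in [0]  -> 1 point(s)
  x = 3: RHS = 0, y in [0]  -> 1 point(s)
  x = 8: RHS = 0, y in [0]  -> 1 point(s)
  x = 9: RHS = 3, y in [4, 9]  -> 2 point(s)
  x = 12: RHS = 9, y in [3, 10]  -> 2 point(s)
Affine points: 11. Add the point at infinity: total = 12.

#E(F_13) = 12


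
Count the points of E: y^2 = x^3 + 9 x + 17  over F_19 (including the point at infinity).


For each x in F_19, count y with y^2 = x^3 + 9 x + 17 mod 19:
  x = 0: RHS = 17, y in [6, 13]  -> 2 point(s)
  x = 2: RHS = 5, y in [9, 10]  -> 2 point(s)
  x = 5: RHS = 16, y in [4, 15]  -> 2 point(s)
  x = 7: RHS = 5, y in [9, 10]  -> 2 point(s)
  x = 10: RHS = 5, y in [9, 10]  -> 2 point(s)
  x = 16: RHS = 1, y in [1, 18]  -> 2 point(s)
  x = 18: RHS = 7, y in [8, 11]  -> 2 point(s)
Affine points: 14. Add the point at infinity: total = 15.

#E(F_19) = 15


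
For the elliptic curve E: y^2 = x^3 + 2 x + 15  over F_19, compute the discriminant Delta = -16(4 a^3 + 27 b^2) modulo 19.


4 a^3 + 27 b^2 = 4*2^3 + 27*15^2 = 32 + 6075 = 6107
Delta = -16 * (6107) = -97712
Delta mod 19 = 5

Delta = 5 (mod 19)


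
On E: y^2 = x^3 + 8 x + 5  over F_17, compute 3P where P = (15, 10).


k = 3 = 11_2 (binary, LSB first: 11)
Double-and-add from P = (15, 10):
  bit 0 = 1: acc = O + (15, 10) = (15, 10)
  bit 1 = 1: acc = (15, 10) + (5, 0) = (15, 7)

3P = (15, 7)


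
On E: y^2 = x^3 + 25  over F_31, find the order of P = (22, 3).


Compute successive multiples of P until we hit O:
  1P = (22, 3)
  2P = (23, 3)
  3P = (17, 28)
  4P = (17, 3)
  5P = (23, 28)
  6P = (22, 28)
  7P = O

ord(P) = 7


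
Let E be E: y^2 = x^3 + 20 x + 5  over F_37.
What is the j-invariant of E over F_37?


Delta = -16(4 a^3 + 27 b^2) mod 37 = 10
-1728 * (4 a)^3 = -1728 * (4*20)^3 mod 37 = 8
j = 8 * 10^(-1) mod 37 = 23

j = 23 (mod 37)


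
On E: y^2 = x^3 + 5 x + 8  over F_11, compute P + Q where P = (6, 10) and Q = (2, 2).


P != Q, so use the chord formula.
s = (y2 - y1) / (x2 - x1) = (3) / (7) mod 11 = 2
x3 = s^2 - x1 - x2 mod 11 = 2^2 - 6 - 2 = 7
y3 = s (x1 - x3) - y1 mod 11 = 2 * (6 - 7) - 10 = 10

P + Q = (7, 10)


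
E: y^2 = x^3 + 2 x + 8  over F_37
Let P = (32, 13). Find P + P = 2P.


Doubling: s = (3 x1^2 + a) / (2 y1)
s = (3*32^2 + 2) / (2*13) mod 37 = 30
x3 = s^2 - 2 x1 mod 37 = 30^2 - 2*32 = 22
y3 = s (x1 - x3) - y1 mod 37 = 30 * (32 - 22) - 13 = 28

2P = (22, 28)


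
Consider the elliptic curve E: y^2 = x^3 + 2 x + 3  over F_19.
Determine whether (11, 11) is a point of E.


Check whether y^2 = x^3 + 2 x + 3 (mod 19) for (x, y) = (11, 11).
LHS: y^2 = 11^2 mod 19 = 7
RHS: x^3 + 2 x + 3 = 11^3 + 2*11 + 3 mod 19 = 7
LHS = RHS

Yes, on the curve


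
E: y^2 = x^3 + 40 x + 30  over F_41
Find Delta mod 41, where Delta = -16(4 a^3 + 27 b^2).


4 a^3 + 27 b^2 = 4*40^3 + 27*30^2 = 256000 + 24300 = 280300
Delta = -16 * (280300) = -4484800
Delta mod 41 = 26

Delta = 26 (mod 41)


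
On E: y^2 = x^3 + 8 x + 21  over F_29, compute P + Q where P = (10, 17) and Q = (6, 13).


P != Q, so use the chord formula.
s = (y2 - y1) / (x2 - x1) = (25) / (25) mod 29 = 1
x3 = s^2 - x1 - x2 mod 29 = 1^2 - 10 - 6 = 14
y3 = s (x1 - x3) - y1 mod 29 = 1 * (10 - 14) - 17 = 8

P + Q = (14, 8)


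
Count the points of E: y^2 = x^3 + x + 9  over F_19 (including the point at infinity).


For each x in F_19, count y with y^2 = x^3 + 1 x + 9 mod 19:
  x = 0: RHS = 9, y in [3, 16]  -> 2 point(s)
  x = 1: RHS = 11, y in [7, 12]  -> 2 point(s)
  x = 2: RHS = 0, y in [0]  -> 1 point(s)
  x = 3: RHS = 1, y in [1, 18]  -> 2 point(s)
  x = 4: RHS = 1, y in [1, 18]  -> 2 point(s)
  x = 5: RHS = 6, y in [5, 14]  -> 2 point(s)
  x = 7: RHS = 17, y in [6, 13]  -> 2 point(s)
  x = 8: RHS = 16, y in [4, 15]  -> 2 point(s)
  x = 9: RHS = 6, y in [5, 14]  -> 2 point(s)
  x = 12: RHS = 1, y in [1, 18]  -> 2 point(s)
  x = 15: RHS = 17, y in [6, 13]  -> 2 point(s)
  x = 16: RHS = 17, y in [6, 13]  -> 2 point(s)
  x = 18: RHS = 7, y in [8, 11]  -> 2 point(s)
Affine points: 25. Add the point at infinity: total = 26.

#E(F_19) = 26


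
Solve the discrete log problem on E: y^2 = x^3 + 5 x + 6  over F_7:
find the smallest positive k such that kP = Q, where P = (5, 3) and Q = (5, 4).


Enumerate multiples of P until we hit Q = (5, 4):
  1P = (5, 3)
  2P = (6, 0)
  3P = (5, 4)
Match found at i = 3.

k = 3


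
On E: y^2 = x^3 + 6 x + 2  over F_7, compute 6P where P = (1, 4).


k = 6 = 110_2 (binary, LSB first: 011)
Double-and-add from P = (1, 4):
  bit 0 = 0: acc unchanged = O
  bit 1 = 1: acc = O + (2, 1) = (2, 1)
  bit 2 = 1: acc = (2, 1) + (0, 3) = (6, 3)

6P = (6, 3)


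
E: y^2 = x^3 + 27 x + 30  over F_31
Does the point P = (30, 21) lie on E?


Check whether y^2 = x^3 + 27 x + 30 (mod 31) for (x, y) = (30, 21).
LHS: y^2 = 21^2 mod 31 = 7
RHS: x^3 + 27 x + 30 = 30^3 + 27*30 + 30 mod 31 = 2
LHS != RHS

No, not on the curve


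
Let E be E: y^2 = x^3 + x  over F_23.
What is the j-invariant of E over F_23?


Delta = -16(4 a^3 + 27 b^2) mod 23 = 5
-1728 * (4 a)^3 = -1728 * (4*1)^3 mod 23 = 15
j = 15 * 5^(-1) mod 23 = 3

j = 3 (mod 23)


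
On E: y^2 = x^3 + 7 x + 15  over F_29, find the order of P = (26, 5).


Compute successive multiples of P until we hit O:
  1P = (26, 5)
  2P = (28, 23)
  3P = (27, 15)
  4P = (18, 17)
  5P = (9, 13)
  6P = (17, 1)
  7P = (22, 0)
  8P = (17, 28)
  ... (continuing to 14P)
  14P = O

ord(P) = 14


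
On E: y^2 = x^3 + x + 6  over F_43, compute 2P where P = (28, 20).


Doubling: s = (3 x1^2 + a) / (2 y1)
s = (3*28^2 + 1) / (2*20) mod 43 = 4
x3 = s^2 - 2 x1 mod 43 = 4^2 - 2*28 = 3
y3 = s (x1 - x3) - y1 mod 43 = 4 * (28 - 3) - 20 = 37

2P = (3, 37)


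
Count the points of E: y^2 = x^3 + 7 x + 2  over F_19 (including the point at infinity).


For each x in F_19, count y with y^2 = x^3 + 7 x + 2 mod 19:
  x = 2: RHS = 5, y in [9, 10]  -> 2 point(s)
  x = 8: RHS = 0, y in [0]  -> 1 point(s)
  x = 11: RHS = 4, y in [2, 17]  -> 2 point(s)
  x = 12: RHS = 9, y in [3, 16]  -> 2 point(s)
  x = 15: RHS = 5, y in [9, 10]  -> 2 point(s)
  x = 16: RHS = 11, y in [7, 12]  -> 2 point(s)
Affine points: 11. Add the point at infinity: total = 12.

#E(F_19) = 12


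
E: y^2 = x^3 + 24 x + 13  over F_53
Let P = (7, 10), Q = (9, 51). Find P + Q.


P != Q, so use the chord formula.
s = (y2 - y1) / (x2 - x1) = (41) / (2) mod 53 = 47
x3 = s^2 - x1 - x2 mod 53 = 47^2 - 7 - 9 = 20
y3 = s (x1 - x3) - y1 mod 53 = 47 * (7 - 20) - 10 = 15

P + Q = (20, 15)


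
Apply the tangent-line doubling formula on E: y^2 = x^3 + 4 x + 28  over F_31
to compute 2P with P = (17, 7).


Doubling: s = (3 x1^2 + a) / (2 y1)
s = (3*17^2 + 4) / (2*7) mod 31 = 29
x3 = s^2 - 2 x1 mod 31 = 29^2 - 2*17 = 1
y3 = s (x1 - x3) - y1 mod 31 = 29 * (17 - 1) - 7 = 23

2P = (1, 23)


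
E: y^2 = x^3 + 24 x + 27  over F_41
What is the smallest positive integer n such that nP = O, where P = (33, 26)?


Compute successive multiples of P until we hit O:
  1P = (33, 26)
  2P = (17, 31)
  3P = (14, 27)
  4P = (40, 24)
  5P = (30, 20)
  6P = (23, 35)
  7P = (10, 23)
  8P = (6, 31)
  ... (continuing to 51P)
  51P = O

ord(P) = 51


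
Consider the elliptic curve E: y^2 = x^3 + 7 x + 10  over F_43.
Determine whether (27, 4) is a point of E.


Check whether y^2 = x^3 + 7 x + 10 (mod 43) for (x, y) = (27, 4).
LHS: y^2 = 4^2 mod 43 = 16
RHS: x^3 + 7 x + 10 = 27^3 + 7*27 + 10 mod 43 = 16
LHS = RHS

Yes, on the curve


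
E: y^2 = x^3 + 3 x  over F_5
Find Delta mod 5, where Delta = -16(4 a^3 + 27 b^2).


4 a^3 + 27 b^2 = 4*3^3 + 27*0^2 = 108 + 0 = 108
Delta = -16 * (108) = -1728
Delta mod 5 = 2

Delta = 2 (mod 5)


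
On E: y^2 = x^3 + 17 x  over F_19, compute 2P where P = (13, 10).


k = 2 = 10_2 (binary, LSB first: 01)
Double-and-add from P = (13, 10):
  bit 0 = 0: acc unchanged = O
  bit 1 = 1: acc = O + (0, 0) = (0, 0)

2P = (0, 0)


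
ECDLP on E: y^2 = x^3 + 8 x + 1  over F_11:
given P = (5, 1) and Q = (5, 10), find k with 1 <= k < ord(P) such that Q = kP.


Enumerate multiples of P until we hit Q = (5, 10):
  1P = (5, 1)
  2P = (10, 6)
  3P = (8, 7)
  4P = (2, 5)
  5P = (7, 9)
  6P = (4, 3)
  7P = (6, 1)
  8P = (0, 10)
  9P = (0, 1)
  10P = (6, 10)
  11P = (4, 8)
  12P = (7, 2)
  13P = (2, 6)
  14P = (8, 4)
  15P = (10, 5)
  16P = (5, 10)
Match found at i = 16.

k = 16


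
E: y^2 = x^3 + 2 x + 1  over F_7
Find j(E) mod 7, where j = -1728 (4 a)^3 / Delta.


Delta = -16(4 a^3 + 27 b^2) mod 7 = 1
-1728 * (4 a)^3 = -1728 * (4*2)^3 mod 7 = 1
j = 1 * 1^(-1) mod 7 = 1

j = 1 (mod 7)


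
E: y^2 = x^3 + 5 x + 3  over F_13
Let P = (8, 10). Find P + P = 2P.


Doubling: s = (3 x1^2 + a) / (2 y1)
s = (3*8^2 + 5) / (2*10) mod 13 = 4
x3 = s^2 - 2 x1 mod 13 = 4^2 - 2*8 = 0
y3 = s (x1 - x3) - y1 mod 13 = 4 * (8 - 0) - 10 = 9

2P = (0, 9)


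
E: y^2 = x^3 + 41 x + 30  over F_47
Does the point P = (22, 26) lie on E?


Check whether y^2 = x^3 + 41 x + 30 (mod 47) for (x, y) = (22, 26).
LHS: y^2 = 26^2 mod 47 = 18
RHS: x^3 + 41 x + 30 = 22^3 + 41*22 + 30 mod 47 = 18
LHS = RHS

Yes, on the curve


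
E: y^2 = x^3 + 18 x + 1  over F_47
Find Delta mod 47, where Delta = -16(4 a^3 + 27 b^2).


4 a^3 + 27 b^2 = 4*18^3 + 27*1^2 = 23328 + 27 = 23355
Delta = -16 * (23355) = -373680
Delta mod 47 = 17

Delta = 17 (mod 47)


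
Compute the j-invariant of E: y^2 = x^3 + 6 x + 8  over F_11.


Delta = -16(4 a^3 + 27 b^2) mod 11 = 9
-1728 * (4 a)^3 = -1728 * (4*6)^3 mod 11 = 3
j = 3 * 9^(-1) mod 11 = 4

j = 4 (mod 11)


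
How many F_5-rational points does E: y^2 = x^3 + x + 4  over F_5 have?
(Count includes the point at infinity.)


For each x in F_5, count y with y^2 = x^3 + 1 x + 4 mod 5:
  x = 0: RHS = 4, y in [2, 3]  -> 2 point(s)
  x = 1: RHS = 1, y in [1, 4]  -> 2 point(s)
  x = 2: RHS = 4, y in [2, 3]  -> 2 point(s)
  x = 3: RHS = 4, y in [2, 3]  -> 2 point(s)
Affine points: 8. Add the point at infinity: total = 9.

#E(F_5) = 9


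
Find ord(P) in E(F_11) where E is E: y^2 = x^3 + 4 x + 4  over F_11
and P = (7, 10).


Compute successive multiples of P until we hit O:
  1P = (7, 10)
  2P = (2, 3)
  3P = (0, 2)
  4P = (8, 3)
  5P = (1, 3)
  6P = (1, 8)
  7P = (8, 8)
  8P = (0, 9)
  ... (continuing to 11P)
  11P = O

ord(P) = 11


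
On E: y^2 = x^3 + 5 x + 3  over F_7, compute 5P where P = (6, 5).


k = 5 = 101_2 (binary, LSB first: 101)
Double-and-add from P = (6, 5):
  bit 0 = 1: acc = O + (6, 5) = (6, 5)
  bit 1 = 0: acc unchanged = (6, 5)
  bit 2 = 1: acc = (6, 5) + (6, 5) = (6, 2)

5P = (6, 2)


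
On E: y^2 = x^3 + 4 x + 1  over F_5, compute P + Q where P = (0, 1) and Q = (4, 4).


P != Q, so use the chord formula.
s = (y2 - y1) / (x2 - x1) = (3) / (4) mod 5 = 2
x3 = s^2 - x1 - x2 mod 5 = 2^2 - 0 - 4 = 0
y3 = s (x1 - x3) - y1 mod 5 = 2 * (0 - 0) - 1 = 4

P + Q = (0, 4)


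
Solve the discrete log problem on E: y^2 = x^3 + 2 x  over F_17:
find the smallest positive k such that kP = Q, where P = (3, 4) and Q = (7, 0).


Enumerate multiples of P until we hit Q = (7, 0):
  1P = (3, 4)
  2P = (9, 4)
  3P = (5, 13)
  4P = (8, 16)
  5P = (7, 0)
Match found at i = 5.

k = 5


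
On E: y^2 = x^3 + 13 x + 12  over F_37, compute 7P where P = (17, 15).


k = 7 = 111_2 (binary, LSB first: 111)
Double-and-add from P = (17, 15):
  bit 0 = 1: acc = O + (17, 15) = (17, 15)
  bit 1 = 1: acc = (17, 15) + (33, 9) = (12, 34)
  bit 2 = 1: acc = (12, 34) + (18, 11) = (33, 28)

7P = (33, 28)


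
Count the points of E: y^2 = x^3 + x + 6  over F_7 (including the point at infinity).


For each x in F_7, count y with y^2 = x^3 + 1 x + 6 mod 7:
  x = 1: RHS = 1, y in [1, 6]  -> 2 point(s)
  x = 2: RHS = 2, y in [3, 4]  -> 2 point(s)
  x = 3: RHS = 1, y in [1, 6]  -> 2 point(s)
  x = 4: RHS = 4, y in [2, 5]  -> 2 point(s)
  x = 6: RHS = 4, y in [2, 5]  -> 2 point(s)
Affine points: 10. Add the point at infinity: total = 11.

#E(F_7) = 11


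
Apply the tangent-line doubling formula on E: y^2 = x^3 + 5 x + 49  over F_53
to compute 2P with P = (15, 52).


Doubling: s = (3 x1^2 + a) / (2 y1)
s = (3*15^2 + 5) / (2*52) mod 53 = 31
x3 = s^2 - 2 x1 mod 53 = 31^2 - 2*15 = 30
y3 = s (x1 - x3) - y1 mod 53 = 31 * (15 - 30) - 52 = 13

2P = (30, 13)


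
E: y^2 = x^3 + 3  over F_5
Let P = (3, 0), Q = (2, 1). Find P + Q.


P != Q, so use the chord formula.
s = (y2 - y1) / (x2 - x1) = (1) / (4) mod 5 = 4
x3 = s^2 - x1 - x2 mod 5 = 4^2 - 3 - 2 = 1
y3 = s (x1 - x3) - y1 mod 5 = 4 * (3 - 1) - 0 = 3

P + Q = (1, 3)


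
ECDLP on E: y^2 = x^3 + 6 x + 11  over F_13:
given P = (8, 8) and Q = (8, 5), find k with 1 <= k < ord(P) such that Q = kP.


Enumerate multiples of P until we hit Q = (8, 5):
  1P = (8, 8)
  2P = (11, 2)
  3P = (11, 11)
  4P = (8, 5)
Match found at i = 4.

k = 4


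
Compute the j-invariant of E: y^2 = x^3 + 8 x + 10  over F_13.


Delta = -16(4 a^3 + 27 b^2) mod 13 = 4
-1728 * (4 a)^3 = -1728 * (4*8)^3 mod 13 = 8
j = 8 * 4^(-1) mod 13 = 2

j = 2 (mod 13)


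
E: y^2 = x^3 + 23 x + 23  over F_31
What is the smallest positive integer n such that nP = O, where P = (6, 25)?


Compute successive multiples of P until we hit O:
  1P = (6, 25)
  2P = (23, 3)
  3P = (7, 0)
  4P = (23, 28)
  5P = (6, 6)
  6P = O

ord(P) = 6


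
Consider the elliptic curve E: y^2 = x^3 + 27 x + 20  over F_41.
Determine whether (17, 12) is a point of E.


Check whether y^2 = x^3 + 27 x + 20 (mod 41) for (x, y) = (17, 12).
LHS: y^2 = 12^2 mod 41 = 21
RHS: x^3 + 27 x + 20 = 17^3 + 27*17 + 20 mod 41 = 21
LHS = RHS

Yes, on the curve


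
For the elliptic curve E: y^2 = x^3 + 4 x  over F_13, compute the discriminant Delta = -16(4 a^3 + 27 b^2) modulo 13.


4 a^3 + 27 b^2 = 4*4^3 + 27*0^2 = 256 + 0 = 256
Delta = -16 * (256) = -4096
Delta mod 13 = 12

Delta = 12 (mod 13)


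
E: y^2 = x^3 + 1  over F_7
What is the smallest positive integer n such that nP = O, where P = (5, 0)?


Compute successive multiples of P until we hit O:
  1P = (5, 0)
  2P = O

ord(P) = 2


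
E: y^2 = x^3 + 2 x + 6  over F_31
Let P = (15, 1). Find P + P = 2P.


Doubling: s = (3 x1^2 + a) / (2 y1)
s = (3*15^2 + 2) / (2*1) mod 31 = 13
x3 = s^2 - 2 x1 mod 31 = 13^2 - 2*15 = 15
y3 = s (x1 - x3) - y1 mod 31 = 13 * (15 - 15) - 1 = 30

2P = (15, 30)


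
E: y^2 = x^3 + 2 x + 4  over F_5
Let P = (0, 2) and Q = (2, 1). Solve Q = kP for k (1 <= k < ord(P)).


Enumerate multiples of P until we hit Q = (2, 1):
  1P = (0, 2)
  2P = (4, 1)
  3P = (2, 1)
Match found at i = 3.

k = 3


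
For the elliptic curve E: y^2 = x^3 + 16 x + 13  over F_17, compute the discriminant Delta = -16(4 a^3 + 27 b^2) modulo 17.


4 a^3 + 27 b^2 = 4*16^3 + 27*13^2 = 16384 + 4563 = 20947
Delta = -16 * (20947) = -335152
Delta mod 17 = 3

Delta = 3 (mod 17)


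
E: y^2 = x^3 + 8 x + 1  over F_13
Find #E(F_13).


For each x in F_13, count y with y^2 = x^3 + 8 x + 1 mod 13:
  x = 0: RHS = 1, y in [1, 12]  -> 2 point(s)
  x = 1: RHS = 10, y in [6, 7]  -> 2 point(s)
  x = 2: RHS = 12, y in [5, 8]  -> 2 point(s)
  x = 3: RHS = 0, y in [0]  -> 1 point(s)
  x = 5: RHS = 10, y in [6, 7]  -> 2 point(s)
  x = 7: RHS = 10, y in [6, 7]  -> 2 point(s)
  x = 9: RHS = 9, y in [3, 10]  -> 2 point(s)
  x = 11: RHS = 3, y in [4, 9]  -> 2 point(s)
Affine points: 15. Add the point at infinity: total = 16.

#E(F_13) = 16


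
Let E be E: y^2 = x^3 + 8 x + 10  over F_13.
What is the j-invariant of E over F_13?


Delta = -16(4 a^3 + 27 b^2) mod 13 = 4
-1728 * (4 a)^3 = -1728 * (4*8)^3 mod 13 = 8
j = 8 * 4^(-1) mod 13 = 2

j = 2 (mod 13)


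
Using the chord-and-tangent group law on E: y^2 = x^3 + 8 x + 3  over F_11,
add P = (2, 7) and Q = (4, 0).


P != Q, so use the chord formula.
s = (y2 - y1) / (x2 - x1) = (4) / (2) mod 11 = 2
x3 = s^2 - x1 - x2 mod 11 = 2^2 - 2 - 4 = 9
y3 = s (x1 - x3) - y1 mod 11 = 2 * (2 - 9) - 7 = 1

P + Q = (9, 1)


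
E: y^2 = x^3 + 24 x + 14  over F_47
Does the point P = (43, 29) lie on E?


Check whether y^2 = x^3 + 24 x + 14 (mod 47) for (x, y) = (43, 29).
LHS: y^2 = 29^2 mod 47 = 42
RHS: x^3 + 24 x + 14 = 43^3 + 24*43 + 14 mod 47 = 42
LHS = RHS

Yes, on the curve


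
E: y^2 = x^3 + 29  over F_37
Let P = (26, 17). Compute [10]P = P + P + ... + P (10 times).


k = 10 = 1010_2 (binary, LSB first: 0101)
Double-and-add from P = (26, 17):
  bit 0 = 0: acc unchanged = O
  bit 1 = 1: acc = O + (11, 18) = (11, 18)
  bit 2 = 0: acc unchanged = (11, 18)
  bit 3 = 1: acc = (11, 18) + (36, 18) = (27, 19)

10P = (27, 19)


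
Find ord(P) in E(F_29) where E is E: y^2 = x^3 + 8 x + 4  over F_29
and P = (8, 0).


Compute successive multiples of P until we hit O:
  1P = (8, 0)
  2P = O

ord(P) = 2


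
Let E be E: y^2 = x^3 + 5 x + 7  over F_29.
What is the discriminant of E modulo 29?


4 a^3 + 27 b^2 = 4*5^3 + 27*7^2 = 500 + 1323 = 1823
Delta = -16 * (1823) = -29168
Delta mod 29 = 6

Delta = 6 (mod 29)


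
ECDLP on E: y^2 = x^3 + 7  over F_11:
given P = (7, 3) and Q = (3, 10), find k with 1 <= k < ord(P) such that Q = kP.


Enumerate multiples of P until we hit Q = (3, 10):
  1P = (7, 3)
  2P = (6, 5)
  3P = (2, 9)
  4P = (3, 1)
  5P = (4, 4)
  6P = (5, 0)
  7P = (4, 7)
  8P = (3, 10)
Match found at i = 8.

k = 8


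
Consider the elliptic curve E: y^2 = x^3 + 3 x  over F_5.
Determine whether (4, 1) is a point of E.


Check whether y^2 = x^3 + 3 x + 0 (mod 5) for (x, y) = (4, 1).
LHS: y^2 = 1^2 mod 5 = 1
RHS: x^3 + 3 x + 0 = 4^3 + 3*4 + 0 mod 5 = 1
LHS = RHS

Yes, on the curve


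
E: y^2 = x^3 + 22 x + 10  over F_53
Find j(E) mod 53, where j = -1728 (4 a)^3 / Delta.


Delta = -16(4 a^3 + 27 b^2) mod 53 = 50
-1728 * (4 a)^3 = -1728 * (4*22)^3 mod 53 = 11
j = 11 * 50^(-1) mod 53 = 14

j = 14 (mod 53)


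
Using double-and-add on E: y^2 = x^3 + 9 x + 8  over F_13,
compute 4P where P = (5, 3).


k = 4 = 100_2 (binary, LSB first: 001)
Double-and-add from P = (5, 3):
  bit 0 = 0: acc unchanged = O
  bit 1 = 0: acc unchanged = O
  bit 2 = 1: acc = O + (9, 5) = (9, 5)

4P = (9, 5)


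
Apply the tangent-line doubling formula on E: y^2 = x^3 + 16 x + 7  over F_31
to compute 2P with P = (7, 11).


Doubling: s = (3 x1^2 + a) / (2 y1)
s = (3*7^2 + 16) / (2*11) mod 31 = 6
x3 = s^2 - 2 x1 mod 31 = 6^2 - 2*7 = 22
y3 = s (x1 - x3) - y1 mod 31 = 6 * (7 - 22) - 11 = 23

2P = (22, 23)


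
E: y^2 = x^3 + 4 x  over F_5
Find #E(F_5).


For each x in F_5, count y with y^2 = x^3 + 4 x + 0 mod 5:
  x = 0: RHS = 0, y in [0]  -> 1 point(s)
  x = 1: RHS = 0, y in [0]  -> 1 point(s)
  x = 2: RHS = 1, y in [1, 4]  -> 2 point(s)
  x = 3: RHS = 4, y in [2, 3]  -> 2 point(s)
  x = 4: RHS = 0, y in [0]  -> 1 point(s)
Affine points: 7. Add the point at infinity: total = 8.

#E(F_5) = 8


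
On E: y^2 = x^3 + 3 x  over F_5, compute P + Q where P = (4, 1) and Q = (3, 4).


P != Q, so use the chord formula.
s = (y2 - y1) / (x2 - x1) = (3) / (4) mod 5 = 2
x3 = s^2 - x1 - x2 mod 5 = 2^2 - 4 - 3 = 2
y3 = s (x1 - x3) - y1 mod 5 = 2 * (4 - 2) - 1 = 3

P + Q = (2, 3)


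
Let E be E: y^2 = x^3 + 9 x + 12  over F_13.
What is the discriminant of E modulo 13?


4 a^3 + 27 b^2 = 4*9^3 + 27*12^2 = 2916 + 3888 = 6804
Delta = -16 * (6804) = -108864
Delta mod 13 = 11

Delta = 11 (mod 13)


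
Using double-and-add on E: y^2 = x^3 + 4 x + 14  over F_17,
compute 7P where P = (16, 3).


k = 7 = 111_2 (binary, LSB first: 111)
Double-and-add from P = (16, 3):
  bit 0 = 1: acc = O + (16, 3) = (16, 3)
  bit 1 = 1: acc = (16, 3) + (1, 6) = (15, 7)
  bit 2 = 1: acc = (15, 7) + (2, 9) = (13, 11)

7P = (13, 11)


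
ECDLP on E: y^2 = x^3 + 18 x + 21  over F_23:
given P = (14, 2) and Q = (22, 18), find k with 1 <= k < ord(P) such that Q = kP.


Enumerate multiples of P until we hit Q = (22, 18):
  1P = (14, 2)
  2P = (22, 5)
  3P = (22, 18)
Match found at i = 3.

k = 3


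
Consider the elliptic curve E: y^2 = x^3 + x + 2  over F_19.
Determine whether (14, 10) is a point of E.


Check whether y^2 = x^3 + 1 x + 2 (mod 19) for (x, y) = (14, 10).
LHS: y^2 = 10^2 mod 19 = 5
RHS: x^3 + 1 x + 2 = 14^3 + 1*14 + 2 mod 19 = 5
LHS = RHS

Yes, on the curve


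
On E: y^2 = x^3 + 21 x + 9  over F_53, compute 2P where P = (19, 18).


Doubling: s = (3 x1^2 + a) / (2 y1)
s = (3*19^2 + 21) / (2*18) mod 53 = 13
x3 = s^2 - 2 x1 mod 53 = 13^2 - 2*19 = 25
y3 = s (x1 - x3) - y1 mod 53 = 13 * (19 - 25) - 18 = 10

2P = (25, 10)


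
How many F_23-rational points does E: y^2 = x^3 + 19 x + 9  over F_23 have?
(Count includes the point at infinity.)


For each x in F_23, count y with y^2 = x^3 + 19 x + 9 mod 23:
  x = 0: RHS = 9, y in [3, 20]  -> 2 point(s)
  x = 1: RHS = 6, y in [11, 12]  -> 2 point(s)
  x = 2: RHS = 9, y in [3, 20]  -> 2 point(s)
  x = 3: RHS = 1, y in [1, 22]  -> 2 point(s)
  x = 7: RHS = 2, y in [5, 18]  -> 2 point(s)
  x = 8: RHS = 6, y in [11, 12]  -> 2 point(s)
  x = 9: RHS = 12, y in [9, 14]  -> 2 point(s)
  x = 10: RHS = 3, y in [7, 16]  -> 2 point(s)
  x = 11: RHS = 8, y in [10, 13]  -> 2 point(s)
  x = 14: RHS = 6, y in [11, 12]  -> 2 point(s)
  x = 15: RHS = 12, y in [9, 14]  -> 2 point(s)
  x = 16: RHS = 16, y in [4, 19]  -> 2 point(s)
  x = 17: RHS = 1, y in [1, 22]  -> 2 point(s)
  x = 21: RHS = 9, y in [3, 20]  -> 2 point(s)
  x = 22: RHS = 12, y in [9, 14]  -> 2 point(s)
Affine points: 30. Add the point at infinity: total = 31.

#E(F_23) = 31


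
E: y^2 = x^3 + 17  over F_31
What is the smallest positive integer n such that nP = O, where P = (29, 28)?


Compute successive multiples of P until we hit O:
  1P = (29, 28)
  2P = (8, 23)
  3P = (2, 5)
  4P = (4, 22)
  5P = (30, 4)
  6P = (21, 28)
  7P = (12, 3)
  8P = (6, 4)
  ... (continuing to 43P)
  43P = O

ord(P) = 43


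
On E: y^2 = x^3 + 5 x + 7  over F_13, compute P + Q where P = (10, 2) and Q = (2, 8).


P != Q, so use the chord formula.
s = (y2 - y1) / (x2 - x1) = (6) / (5) mod 13 = 9
x3 = s^2 - x1 - x2 mod 13 = 9^2 - 10 - 2 = 4
y3 = s (x1 - x3) - y1 mod 13 = 9 * (10 - 4) - 2 = 0

P + Q = (4, 0)


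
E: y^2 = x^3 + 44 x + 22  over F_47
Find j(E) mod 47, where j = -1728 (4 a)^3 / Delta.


Delta = -16(4 a^3 + 27 b^2) mod 47 = 4
-1728 * (4 a)^3 = -1728 * (4*44)^3 mod 47 = 27
j = 27 * 4^(-1) mod 47 = 42

j = 42 (mod 47)


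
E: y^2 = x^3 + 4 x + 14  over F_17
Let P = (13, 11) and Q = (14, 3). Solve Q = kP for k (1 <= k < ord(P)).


Enumerate multiples of P until we hit Q = (14, 3):
  1P = (13, 11)
  2P = (6, 4)
  3P = (16, 3)
  4P = (14, 3)
Match found at i = 4.

k = 4


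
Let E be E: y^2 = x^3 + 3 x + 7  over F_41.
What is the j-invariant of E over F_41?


Delta = -16(4 a^3 + 27 b^2) mod 41 = 23
-1728 * (4 a)^3 = -1728 * (4*3)^3 mod 41 = 5
j = 5 * 23^(-1) mod 41 = 2

j = 2 (mod 41)


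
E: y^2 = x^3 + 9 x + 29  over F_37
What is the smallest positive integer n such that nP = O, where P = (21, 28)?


Compute successive multiples of P until we hit O:
  1P = (21, 28)
  2P = (32, 9)
  3P = (9, 32)
  4P = (3, 3)
  5P = (34, 30)
  6P = (28, 25)
  7P = (35, 15)
  8P = (30, 20)
  ... (continuing to 40P)
  40P = O

ord(P) = 40


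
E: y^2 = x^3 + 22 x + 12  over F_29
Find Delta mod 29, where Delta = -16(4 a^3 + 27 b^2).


4 a^3 + 27 b^2 = 4*22^3 + 27*12^2 = 42592 + 3888 = 46480
Delta = -16 * (46480) = -743680
Delta mod 29 = 25

Delta = 25 (mod 29)


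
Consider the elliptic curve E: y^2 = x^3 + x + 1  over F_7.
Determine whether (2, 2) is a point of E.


Check whether y^2 = x^3 + 1 x + 1 (mod 7) for (x, y) = (2, 2).
LHS: y^2 = 2^2 mod 7 = 4
RHS: x^3 + 1 x + 1 = 2^3 + 1*2 + 1 mod 7 = 4
LHS = RHS

Yes, on the curve


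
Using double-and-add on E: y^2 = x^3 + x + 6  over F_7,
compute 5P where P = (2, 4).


k = 5 = 101_2 (binary, LSB first: 101)
Double-and-add from P = (2, 4):
  bit 0 = 1: acc = O + (2, 4) = (2, 4)
  bit 1 = 0: acc unchanged = (2, 4)
  bit 2 = 1: acc = (2, 4) + (6, 2) = (1, 6)

5P = (1, 6)


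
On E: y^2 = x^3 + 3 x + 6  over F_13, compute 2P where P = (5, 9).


Doubling: s = (3 x1^2 + a) / (2 y1)
s = (3*5^2 + 3) / (2*9) mod 13 = 0
x3 = s^2 - 2 x1 mod 13 = 0^2 - 2*5 = 3
y3 = s (x1 - x3) - y1 mod 13 = 0 * (5 - 3) - 9 = 4

2P = (3, 4)


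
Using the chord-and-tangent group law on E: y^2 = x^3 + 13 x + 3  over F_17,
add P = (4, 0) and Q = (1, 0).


P != Q, so use the chord formula.
s = (y2 - y1) / (x2 - x1) = (0) / (14) mod 17 = 0
x3 = s^2 - x1 - x2 mod 17 = 0^2 - 4 - 1 = 12
y3 = s (x1 - x3) - y1 mod 17 = 0 * (4 - 12) - 0 = 0

P + Q = (12, 0)


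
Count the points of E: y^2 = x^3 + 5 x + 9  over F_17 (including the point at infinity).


For each x in F_17, count y with y^2 = x^3 + 5 x + 9 mod 17:
  x = 0: RHS = 9, y in [3, 14]  -> 2 point(s)
  x = 1: RHS = 15, y in [7, 10]  -> 2 point(s)
  x = 3: RHS = 0, y in [0]  -> 1 point(s)
  x = 4: RHS = 8, y in [5, 12]  -> 2 point(s)
  x = 6: RHS = 0, y in [0]  -> 1 point(s)
  x = 7: RHS = 13, y in [8, 9]  -> 2 point(s)
  x = 8: RHS = 0, y in [0]  -> 1 point(s)
  x = 9: RHS = 1, y in [1, 16]  -> 2 point(s)
  x = 11: RHS = 1, y in [1, 16]  -> 2 point(s)
  x = 14: RHS = 1, y in [1, 16]  -> 2 point(s)
  x = 15: RHS = 8, y in [5, 12]  -> 2 point(s)
Affine points: 19. Add the point at infinity: total = 20.

#E(F_17) = 20


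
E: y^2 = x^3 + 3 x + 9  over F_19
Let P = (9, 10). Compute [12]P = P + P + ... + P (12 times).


k = 12 = 1100_2 (binary, LSB first: 0011)
Double-and-add from P = (9, 10):
  bit 0 = 0: acc unchanged = O
  bit 1 = 0: acc unchanged = O
  bit 2 = 1: acc = O + (16, 12) = (16, 12)
  bit 3 = 1: acc = (16, 12) + (4, 3) = (15, 3)

12P = (15, 3)


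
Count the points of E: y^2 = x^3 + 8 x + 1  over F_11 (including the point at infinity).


For each x in F_11, count y with y^2 = x^3 + 8 x + 1 mod 11:
  x = 0: RHS = 1, y in [1, 10]  -> 2 point(s)
  x = 2: RHS = 3, y in [5, 6]  -> 2 point(s)
  x = 4: RHS = 9, y in [3, 8]  -> 2 point(s)
  x = 5: RHS = 1, y in [1, 10]  -> 2 point(s)
  x = 6: RHS = 1, y in [1, 10]  -> 2 point(s)
  x = 7: RHS = 4, y in [2, 9]  -> 2 point(s)
  x = 8: RHS = 5, y in [4, 7]  -> 2 point(s)
  x = 10: RHS = 3, y in [5, 6]  -> 2 point(s)
Affine points: 16. Add the point at infinity: total = 17.

#E(F_11) = 17


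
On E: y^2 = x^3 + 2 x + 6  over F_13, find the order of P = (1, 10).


Compute successive multiples of P until we hit O:
  1P = (1, 10)
  2P = (7, 8)
  3P = (8, 1)
  4P = (3, 0)
  5P = (8, 12)
  6P = (7, 5)
  7P = (1, 3)
  8P = O

ord(P) = 8


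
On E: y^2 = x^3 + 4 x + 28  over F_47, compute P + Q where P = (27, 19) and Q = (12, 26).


P != Q, so use the chord formula.
s = (y2 - y1) / (x2 - x1) = (7) / (32) mod 47 = 34
x3 = s^2 - x1 - x2 mod 47 = 34^2 - 27 - 12 = 36
y3 = s (x1 - x3) - y1 mod 47 = 34 * (27 - 36) - 19 = 4

P + Q = (36, 4)


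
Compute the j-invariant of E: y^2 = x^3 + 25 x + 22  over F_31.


Delta = -16(4 a^3 + 27 b^2) mod 31 = 5
-1728 * (4 a)^3 = -1728 * (4*25)^3 mod 31 = 16
j = 16 * 5^(-1) mod 31 = 28

j = 28 (mod 31)


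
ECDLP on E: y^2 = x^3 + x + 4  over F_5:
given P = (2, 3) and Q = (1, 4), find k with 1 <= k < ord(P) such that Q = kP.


Enumerate multiples of P until we hit Q = (1, 4):
  1P = (2, 3)
  2P = (0, 3)
  3P = (3, 2)
  4P = (1, 1)
  5P = (1, 4)
Match found at i = 5.

k = 5


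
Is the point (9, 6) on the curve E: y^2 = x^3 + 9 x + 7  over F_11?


Check whether y^2 = x^3 + 9 x + 7 (mod 11) for (x, y) = (9, 6).
LHS: y^2 = 6^2 mod 11 = 3
RHS: x^3 + 9 x + 7 = 9^3 + 9*9 + 7 mod 11 = 3
LHS = RHS

Yes, on the curve


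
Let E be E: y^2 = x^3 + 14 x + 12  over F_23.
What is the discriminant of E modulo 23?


4 a^3 + 27 b^2 = 4*14^3 + 27*12^2 = 10976 + 3888 = 14864
Delta = -16 * (14864) = -237824
Delta mod 23 = 19

Delta = 19 (mod 23)


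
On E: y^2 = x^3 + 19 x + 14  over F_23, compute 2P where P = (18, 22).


Doubling: s = (3 x1^2 + a) / (2 y1)
s = (3*18^2 + 19) / (2*22) mod 23 = 22
x3 = s^2 - 2 x1 mod 23 = 22^2 - 2*18 = 11
y3 = s (x1 - x3) - y1 mod 23 = 22 * (18 - 11) - 22 = 17

2P = (11, 17)


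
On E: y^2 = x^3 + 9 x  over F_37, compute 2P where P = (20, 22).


Doubling: s = (3 x1^2 + a) / (2 y1)
s = (3*20^2 + 9) / (2*22) mod 37 = 30
x3 = s^2 - 2 x1 mod 37 = 30^2 - 2*20 = 9
y3 = s (x1 - x3) - y1 mod 37 = 30 * (20 - 9) - 22 = 12

2P = (9, 12)


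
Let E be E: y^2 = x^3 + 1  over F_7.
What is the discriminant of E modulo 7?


4 a^3 + 27 b^2 = 4*0^3 + 27*1^2 = 0 + 27 = 27
Delta = -16 * (27) = -432
Delta mod 7 = 2

Delta = 2 (mod 7)


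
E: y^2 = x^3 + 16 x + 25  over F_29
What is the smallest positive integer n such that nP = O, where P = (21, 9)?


Compute successive multiples of P until we hit O:
  1P = (21, 9)
  2P = (21, 20)
  3P = O

ord(P) = 3


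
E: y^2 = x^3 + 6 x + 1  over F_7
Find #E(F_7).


For each x in F_7, count y with y^2 = x^3 + 6 x + 1 mod 7:
  x = 0: RHS = 1, y in [1, 6]  -> 2 point(s)
  x = 1: RHS = 1, y in [1, 6]  -> 2 point(s)
  x = 2: RHS = 0, y in [0]  -> 1 point(s)
  x = 3: RHS = 4, y in [2, 5]  -> 2 point(s)
  x = 5: RHS = 2, y in [3, 4]  -> 2 point(s)
  x = 6: RHS = 1, y in [1, 6]  -> 2 point(s)
Affine points: 11. Add the point at infinity: total = 12.

#E(F_7) = 12


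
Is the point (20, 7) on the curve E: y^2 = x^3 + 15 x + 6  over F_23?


Check whether y^2 = x^3 + 15 x + 6 (mod 23) for (x, y) = (20, 7).
LHS: y^2 = 7^2 mod 23 = 3
RHS: x^3 + 15 x + 6 = 20^3 + 15*20 + 6 mod 23 = 3
LHS = RHS

Yes, on the curve


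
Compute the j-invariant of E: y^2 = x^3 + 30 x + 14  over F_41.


Delta = -16(4 a^3 + 27 b^2) mod 41 = 20
-1728 * (4 a)^3 = -1728 * (4*30)^3 mod 41 = 39
j = 39 * 20^(-1) mod 41 = 4

j = 4 (mod 41)


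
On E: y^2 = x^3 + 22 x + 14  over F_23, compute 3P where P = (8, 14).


k = 3 = 11_2 (binary, LSB first: 11)
Double-and-add from P = (8, 14):
  bit 0 = 1: acc = O + (8, 14) = (8, 14)
  bit 1 = 1: acc = (8, 14) + (20, 6) = (21, 10)

3P = (21, 10)


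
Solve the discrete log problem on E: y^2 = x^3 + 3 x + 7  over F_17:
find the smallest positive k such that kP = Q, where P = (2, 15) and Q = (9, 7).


Enumerate multiples of P until we hit Q = (9, 7):
  1P = (2, 15)
  2P = (9, 7)
Match found at i = 2.

k = 2


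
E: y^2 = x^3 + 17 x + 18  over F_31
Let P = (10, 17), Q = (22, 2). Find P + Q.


P != Q, so use the chord formula.
s = (y2 - y1) / (x2 - x1) = (16) / (12) mod 31 = 22
x3 = s^2 - x1 - x2 mod 31 = 22^2 - 10 - 22 = 18
y3 = s (x1 - x3) - y1 mod 31 = 22 * (10 - 18) - 17 = 24

P + Q = (18, 24)


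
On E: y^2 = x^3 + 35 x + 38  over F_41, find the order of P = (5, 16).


Compute successive multiples of P until we hit O:
  1P = (5, 16)
  2P = (26, 22)
  3P = (31, 0)
  4P = (26, 19)
  5P = (5, 25)
  6P = O

ord(P) = 6


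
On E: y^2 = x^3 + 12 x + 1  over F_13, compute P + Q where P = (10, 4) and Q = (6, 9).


P != Q, so use the chord formula.
s = (y2 - y1) / (x2 - x1) = (5) / (9) mod 13 = 2
x3 = s^2 - x1 - x2 mod 13 = 2^2 - 10 - 6 = 1
y3 = s (x1 - x3) - y1 mod 13 = 2 * (10 - 1) - 4 = 1

P + Q = (1, 1)


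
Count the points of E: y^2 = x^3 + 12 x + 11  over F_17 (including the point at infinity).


For each x in F_17, count y with y^2 = x^3 + 12 x + 11 mod 17:
  x = 2: RHS = 9, y in [3, 14]  -> 2 point(s)
  x = 4: RHS = 4, y in [2, 15]  -> 2 point(s)
  x = 5: RHS = 9, y in [3, 14]  -> 2 point(s)
  x = 7: RHS = 13, y in [8, 9]  -> 2 point(s)
  x = 9: RHS = 15, y in [7, 10]  -> 2 point(s)
  x = 10: RHS = 9, y in [3, 14]  -> 2 point(s)
  x = 12: RHS = 13, y in [8, 9]  -> 2 point(s)
  x = 13: RHS = 1, y in [1, 16]  -> 2 point(s)
  x = 14: RHS = 16, y in [4, 13]  -> 2 point(s)
  x = 15: RHS = 13, y in [8, 9]  -> 2 point(s)
  x = 16: RHS = 15, y in [7, 10]  -> 2 point(s)
Affine points: 22. Add the point at infinity: total = 23.

#E(F_17) = 23


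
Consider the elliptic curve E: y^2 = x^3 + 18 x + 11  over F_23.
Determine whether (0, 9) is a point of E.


Check whether y^2 = x^3 + 18 x + 11 (mod 23) for (x, y) = (0, 9).
LHS: y^2 = 9^2 mod 23 = 12
RHS: x^3 + 18 x + 11 = 0^3 + 18*0 + 11 mod 23 = 11
LHS != RHS

No, not on the curve


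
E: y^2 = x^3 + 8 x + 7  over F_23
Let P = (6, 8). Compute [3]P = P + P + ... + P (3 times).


k = 3 = 11_2 (binary, LSB first: 11)
Double-and-add from P = (6, 8):
  bit 0 = 1: acc = O + (6, 8) = (6, 8)
  bit 1 = 1: acc = (6, 8) + (19, 7) = (1, 4)

3P = (1, 4)


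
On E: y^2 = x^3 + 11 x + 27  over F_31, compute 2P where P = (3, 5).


Doubling: s = (3 x1^2 + a) / (2 y1)
s = (3*3^2 + 11) / (2*5) mod 31 = 10
x3 = s^2 - 2 x1 mod 31 = 10^2 - 2*3 = 1
y3 = s (x1 - x3) - y1 mod 31 = 10 * (3 - 1) - 5 = 15

2P = (1, 15)


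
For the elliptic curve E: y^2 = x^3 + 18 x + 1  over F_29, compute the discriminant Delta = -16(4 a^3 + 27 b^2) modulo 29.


4 a^3 + 27 b^2 = 4*18^3 + 27*1^2 = 23328 + 27 = 23355
Delta = -16 * (23355) = -373680
Delta mod 29 = 14

Delta = 14 (mod 29)


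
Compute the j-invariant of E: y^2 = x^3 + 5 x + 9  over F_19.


Delta = -16(4 a^3 + 27 b^2) mod 19 = 5
-1728 * (4 a)^3 = -1728 * (4*5)^3 mod 19 = 1
j = 1 * 5^(-1) mod 19 = 4

j = 4 (mod 19)


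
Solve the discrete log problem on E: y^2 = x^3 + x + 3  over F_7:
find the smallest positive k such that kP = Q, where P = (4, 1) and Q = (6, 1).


Enumerate multiples of P until we hit Q = (6, 1):
  1P = (4, 1)
  2P = (6, 6)
  3P = (5, 0)
  4P = (6, 1)
Match found at i = 4.

k = 4


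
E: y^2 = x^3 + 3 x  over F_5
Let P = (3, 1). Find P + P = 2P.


Doubling: s = (3 x1^2 + a) / (2 y1)
s = (3*3^2 + 3) / (2*1) mod 5 = 0
x3 = s^2 - 2 x1 mod 5 = 0^2 - 2*3 = 4
y3 = s (x1 - x3) - y1 mod 5 = 0 * (3 - 4) - 1 = 4

2P = (4, 4)


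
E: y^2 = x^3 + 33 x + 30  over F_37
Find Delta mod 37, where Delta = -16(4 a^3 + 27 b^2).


4 a^3 + 27 b^2 = 4*33^3 + 27*30^2 = 143748 + 24300 = 168048
Delta = -16 * (168048) = -2688768
Delta mod 37 = 22

Delta = 22 (mod 37)


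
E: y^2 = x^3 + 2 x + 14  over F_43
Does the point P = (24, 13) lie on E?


Check whether y^2 = x^3 + 2 x + 14 (mod 43) for (x, y) = (24, 13).
LHS: y^2 = 13^2 mod 43 = 40
RHS: x^3 + 2 x + 14 = 24^3 + 2*24 + 14 mod 43 = 40
LHS = RHS

Yes, on the curve


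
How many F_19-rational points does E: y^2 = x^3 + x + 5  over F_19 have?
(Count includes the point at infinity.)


For each x in F_19, count y with y^2 = x^3 + 1 x + 5 mod 19:
  x = 0: RHS = 5, y in [9, 10]  -> 2 point(s)
  x = 1: RHS = 7, y in [8, 11]  -> 2 point(s)
  x = 3: RHS = 16, y in [4, 15]  -> 2 point(s)
  x = 4: RHS = 16, y in [4, 15]  -> 2 point(s)
  x = 11: RHS = 17, y in [6, 13]  -> 2 point(s)
  x = 12: RHS = 16, y in [4, 15]  -> 2 point(s)
  x = 13: RHS = 11, y in [7, 12]  -> 2 point(s)
Affine points: 14. Add the point at infinity: total = 15.

#E(F_19) = 15


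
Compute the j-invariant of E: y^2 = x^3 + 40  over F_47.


Delta = -16(4 a^3 + 27 b^2) mod 47 = 29
-1728 * (4 a)^3 = -1728 * (4*0)^3 mod 47 = 0
j = 0 * 29^(-1) mod 47 = 0

j = 0 (mod 47)


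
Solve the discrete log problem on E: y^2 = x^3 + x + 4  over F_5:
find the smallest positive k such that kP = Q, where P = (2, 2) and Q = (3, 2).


Enumerate multiples of P until we hit Q = (3, 2):
  1P = (2, 2)
  2P = (0, 2)
  3P = (3, 3)
  4P = (1, 4)
  5P = (1, 1)
  6P = (3, 2)
Match found at i = 6.

k = 6


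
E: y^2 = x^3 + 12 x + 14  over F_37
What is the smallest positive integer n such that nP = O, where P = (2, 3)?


Compute successive multiples of P until we hit O:
  1P = (2, 3)
  2P = (12, 31)
  3P = (19, 16)
  4P = (13, 6)
  5P = (34, 32)
  6P = (8, 17)
  7P = (16, 26)
  8P = (20, 15)
  ... (continuing to 20P)
  20P = O

ord(P) = 20


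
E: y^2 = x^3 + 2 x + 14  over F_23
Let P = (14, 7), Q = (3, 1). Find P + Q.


P != Q, so use the chord formula.
s = (y2 - y1) / (x2 - x1) = (17) / (12) mod 23 = 11
x3 = s^2 - x1 - x2 mod 23 = 11^2 - 14 - 3 = 12
y3 = s (x1 - x3) - y1 mod 23 = 11 * (14 - 12) - 7 = 15

P + Q = (12, 15)


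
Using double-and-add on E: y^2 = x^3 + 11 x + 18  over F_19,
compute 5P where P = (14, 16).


k = 5 = 101_2 (binary, LSB first: 101)
Double-and-add from P = (14, 16):
  bit 0 = 1: acc = O + (14, 16) = (14, 16)
  bit 1 = 0: acc unchanged = (14, 16)
  bit 2 = 1: acc = (14, 16) + (10, 8) = (18, 14)

5P = (18, 14)


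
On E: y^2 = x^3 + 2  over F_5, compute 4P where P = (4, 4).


k = 4 = 100_2 (binary, LSB first: 001)
Double-and-add from P = (4, 4):
  bit 0 = 0: acc unchanged = O
  bit 1 = 0: acc unchanged = O
  bit 2 = 1: acc = O + (3, 3) = (3, 3)

4P = (3, 3)


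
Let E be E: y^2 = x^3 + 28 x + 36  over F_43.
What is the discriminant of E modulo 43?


4 a^3 + 27 b^2 = 4*28^3 + 27*36^2 = 87808 + 34992 = 122800
Delta = -16 * (122800) = -1964800
Delta mod 43 = 42

Delta = 42 (mod 43)


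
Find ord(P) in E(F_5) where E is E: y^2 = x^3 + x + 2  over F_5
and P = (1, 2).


Compute successive multiples of P until we hit O:
  1P = (1, 2)
  2P = (4, 0)
  3P = (1, 3)
  4P = O

ord(P) = 4


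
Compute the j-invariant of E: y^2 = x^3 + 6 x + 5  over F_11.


Delta = -16(4 a^3 + 27 b^2) mod 11 = 5
-1728 * (4 a)^3 = -1728 * (4*6)^3 mod 11 = 3
j = 3 * 5^(-1) mod 11 = 5

j = 5 (mod 11)


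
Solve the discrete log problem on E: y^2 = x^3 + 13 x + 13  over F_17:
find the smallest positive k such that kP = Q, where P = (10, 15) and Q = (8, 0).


Enumerate multiples of P until we hit Q = (8, 0):
  1P = (10, 15)
  2P = (16, 4)
  3P = (9, 3)
  4P = (6, 16)
  5P = (0, 8)
  6P = (8, 0)
Match found at i = 6.

k = 6


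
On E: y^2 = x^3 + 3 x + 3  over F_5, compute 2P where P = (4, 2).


Doubling: s = (3 x1^2 + a) / (2 y1)
s = (3*4^2 + 3) / (2*2) mod 5 = 4
x3 = s^2 - 2 x1 mod 5 = 4^2 - 2*4 = 3
y3 = s (x1 - x3) - y1 mod 5 = 4 * (4 - 3) - 2 = 2

2P = (3, 2)


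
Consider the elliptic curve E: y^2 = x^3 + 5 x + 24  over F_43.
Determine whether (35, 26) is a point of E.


Check whether y^2 = x^3 + 5 x + 24 (mod 43) for (x, y) = (35, 26).
LHS: y^2 = 26^2 mod 43 = 31
RHS: x^3 + 5 x + 24 = 35^3 + 5*35 + 24 mod 43 = 31
LHS = RHS

Yes, on the curve


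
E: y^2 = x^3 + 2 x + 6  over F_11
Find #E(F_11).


For each x in F_11, count y with y^2 = x^3 + 2 x + 6 mod 11:
  x = 1: RHS = 9, y in [3, 8]  -> 2 point(s)
  x = 4: RHS = 1, y in [1, 10]  -> 2 point(s)
  x = 5: RHS = 9, y in [3, 8]  -> 2 point(s)
  x = 6: RHS = 3, y in [5, 6]  -> 2 point(s)
  x = 7: RHS = 0, y in [0]  -> 1 point(s)
  x = 9: RHS = 5, y in [4, 7]  -> 2 point(s)
  x = 10: RHS = 3, y in [5, 6]  -> 2 point(s)
Affine points: 13. Add the point at infinity: total = 14.

#E(F_11) = 14


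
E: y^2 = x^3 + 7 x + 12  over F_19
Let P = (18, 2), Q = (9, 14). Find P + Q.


P != Q, so use the chord formula.
s = (y2 - y1) / (x2 - x1) = (12) / (10) mod 19 = 5
x3 = s^2 - x1 - x2 mod 19 = 5^2 - 18 - 9 = 17
y3 = s (x1 - x3) - y1 mod 19 = 5 * (18 - 17) - 2 = 3

P + Q = (17, 3)


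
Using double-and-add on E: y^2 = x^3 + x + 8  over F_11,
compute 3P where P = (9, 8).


k = 3 = 11_2 (binary, LSB first: 11)
Double-and-add from P = (9, 8):
  bit 0 = 1: acc = O + (9, 8) = (9, 8)
  bit 1 = 1: acc = (9, 8) + (9, 3) = O

3P = O
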